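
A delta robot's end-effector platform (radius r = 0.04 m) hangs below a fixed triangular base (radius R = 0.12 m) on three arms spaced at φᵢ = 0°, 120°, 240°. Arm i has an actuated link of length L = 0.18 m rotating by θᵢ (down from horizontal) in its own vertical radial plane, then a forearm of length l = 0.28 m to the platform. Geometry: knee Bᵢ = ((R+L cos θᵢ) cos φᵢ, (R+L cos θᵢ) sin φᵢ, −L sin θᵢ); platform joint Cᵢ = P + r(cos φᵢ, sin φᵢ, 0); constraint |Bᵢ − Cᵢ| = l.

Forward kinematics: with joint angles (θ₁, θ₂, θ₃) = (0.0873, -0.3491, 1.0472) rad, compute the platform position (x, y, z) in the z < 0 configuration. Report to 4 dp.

arm 1 at φ=0.0°: (R−r)+L cos θ1 = 0.2593;  O1 = (0.2593, 0.0000, -0.0157)
O2 = (0.2491·cos120.0°, 0.2491·sin120.0°, 0.0616) = (-0.1246, 0.2158, 0.0616)
arm 3 at φ=240.0°: (R−r)+L cos θ3 = 0.1700;  O3 = (-0.0850, -0.1472, -0.1559)
eliminate P² terms by subtracting sphere 1 from 2 and 3
plane₁₂: -0.7678x+0.4315y+0.1545z = -0.0016
Cramer: x(z) = 0.0127-0.1443z;  y(z) = 0.0188-0.6148z
into |P−O₁|² = l²: 1.3988z² + 0.0794z + -0.0170 = 0;  Δ = 0.1013;  z = -0.1422 or 0.0854 → z<0 root = -0.1422
x = 0.0332, y = 0.1062

(0.0332, 0.1062, -0.1422)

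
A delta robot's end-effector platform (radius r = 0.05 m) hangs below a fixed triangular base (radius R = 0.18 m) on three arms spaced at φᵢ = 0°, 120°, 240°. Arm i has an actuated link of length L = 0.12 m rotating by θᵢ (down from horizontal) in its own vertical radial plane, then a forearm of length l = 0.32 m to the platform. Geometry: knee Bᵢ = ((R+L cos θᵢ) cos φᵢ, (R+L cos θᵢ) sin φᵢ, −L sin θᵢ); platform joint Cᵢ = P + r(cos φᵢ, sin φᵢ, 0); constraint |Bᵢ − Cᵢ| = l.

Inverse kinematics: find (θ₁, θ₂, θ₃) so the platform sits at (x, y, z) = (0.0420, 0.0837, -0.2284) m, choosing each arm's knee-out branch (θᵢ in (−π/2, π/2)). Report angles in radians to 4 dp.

arm 1 (φ=0.0°): x'=0.0420, y'=0.0837
  e−x'=0.0880;  (l²−L²−(e−x')²−y'²−z²)/2L = 0.0878
  θ1 = atan2(B,A) + arccos(C/0.2448) = 0.0007
φ2=120.0° → target in arm frame (0.0515, -0.0782)
  A cos θ + B sin θ = C:  0.0785·cos θ + -0.2284·sin θ = 0.0981
  θ2 = atan2(B,A) + arccos(C/0.2415) = -0.0873
φ3=240.0° → target in arm frame (-0.0935, -0.0055)
  e−x'=0.2235;  (l²−L²−(e−x')²−y'²−z²)/2L = -0.0589
  θ3 = atan2(B,A) + arccos(C/0.3196) = 0.9600

θ₁ = 0.0007, θ₂ = -0.0873, θ₃ = 0.9600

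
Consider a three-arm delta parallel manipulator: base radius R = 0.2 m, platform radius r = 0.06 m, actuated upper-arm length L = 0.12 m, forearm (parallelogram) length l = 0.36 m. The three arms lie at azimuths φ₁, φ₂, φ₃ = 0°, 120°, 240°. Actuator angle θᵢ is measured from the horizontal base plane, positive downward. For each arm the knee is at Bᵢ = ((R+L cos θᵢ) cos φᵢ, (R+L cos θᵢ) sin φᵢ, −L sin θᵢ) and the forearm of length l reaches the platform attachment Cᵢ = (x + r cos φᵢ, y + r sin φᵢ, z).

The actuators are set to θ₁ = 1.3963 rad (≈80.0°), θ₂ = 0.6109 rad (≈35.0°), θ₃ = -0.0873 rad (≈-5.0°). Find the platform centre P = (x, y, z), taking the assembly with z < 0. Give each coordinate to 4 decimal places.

(-0.1379, -0.0605, -0.3098)

O1 = (0.1608·cos0.0°, 0.1608·sin0.0°, -0.1182) = (0.1608, 0.0000, -0.1182)
arm 2 at φ=120.0°: (R−r)+L cos θ2 = 0.2383;  O2 = (-0.1191, 0.2064, -0.0688)
φ3=240.0°: virtual centre (-0.1298, -0.2248, 0.0105), radius l
subtract pairs → two planes through P
[-0.5600 0.4127 0.0987]·P = 0.0217;  [-0.5812 -0.4495 0.2573]·P = 0.0276
det = 0.4916;  x = -0.0430+0.3062z,  y = -0.0058+0.1764z
sphere 1 gives Az²+Bz+C=0 with A=1.1249, B=0.1094, C=-0.0740;  B²−4AC=0.3451;  roots -0.3098, 0.2125;  negative root z = -0.3098
x = -0.1379, y = -0.0605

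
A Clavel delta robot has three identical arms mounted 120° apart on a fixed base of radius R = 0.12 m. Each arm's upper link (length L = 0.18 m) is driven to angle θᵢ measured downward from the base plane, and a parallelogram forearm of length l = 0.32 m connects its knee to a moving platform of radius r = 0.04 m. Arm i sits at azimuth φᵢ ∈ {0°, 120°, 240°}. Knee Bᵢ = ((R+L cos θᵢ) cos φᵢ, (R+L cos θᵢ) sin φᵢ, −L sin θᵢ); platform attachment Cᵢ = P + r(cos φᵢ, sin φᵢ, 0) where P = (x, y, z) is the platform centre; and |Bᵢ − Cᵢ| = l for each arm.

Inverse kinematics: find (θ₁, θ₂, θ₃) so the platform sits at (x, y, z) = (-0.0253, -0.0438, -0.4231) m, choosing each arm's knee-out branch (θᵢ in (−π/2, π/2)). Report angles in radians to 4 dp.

arm 1 (φ=0.0°): x'=-0.0253, y'=-0.0438
  A=0.1053, B=-0.4231, C=(l²−L²−A²−y'²−z²)/(2L)=-0.3389
  √(A²+B²)=0.4360;  θ1 = -1.3269+2.4613 ≈ 1.1344
rotate P by −φ2: (-0.0253, 0.0438, -0.4231)
  e−x'=0.1053;  (l²−L²−(e−x')²−y'²−z²)/2L = -0.3389
  γ=atan2(-0.4231,0.1053)=-1.3269;  ψ=arccos(-0.7774)=2.4613;  θ2=γ+ψ≈1.1344
φ3=240.0° → target in arm frame (0.0506, 0.0000)
  A cos θ + B sin θ = C:  0.0294·cos θ + -0.4231·sin θ = -0.3052
  θ3 = atan2(B,A) + arccos(C/0.4241) = 0.8727

θ₁ = 1.1344, θ₂ = 1.1344, θ₃ = 0.8727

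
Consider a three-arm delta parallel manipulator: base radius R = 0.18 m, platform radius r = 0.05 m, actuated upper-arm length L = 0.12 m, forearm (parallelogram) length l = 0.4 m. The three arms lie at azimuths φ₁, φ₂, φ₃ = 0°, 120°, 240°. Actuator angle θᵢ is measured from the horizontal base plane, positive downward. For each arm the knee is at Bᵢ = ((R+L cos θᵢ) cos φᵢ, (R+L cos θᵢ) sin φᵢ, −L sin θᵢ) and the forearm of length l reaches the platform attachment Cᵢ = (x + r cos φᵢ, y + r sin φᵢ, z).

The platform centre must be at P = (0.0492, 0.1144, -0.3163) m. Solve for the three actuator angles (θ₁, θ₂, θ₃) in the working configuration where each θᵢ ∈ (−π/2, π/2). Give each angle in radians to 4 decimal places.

θ₁ = -0.0873, θ₂ = -0.2617, θ₃ = 0.8726

rotate P by −φ1: (0.0492, 0.1144, -0.3163)
  A cos θ + B sin θ = C:  0.0808·cos θ + -0.3163·sin θ = 0.1081
  γ=atan2(-0.3163,0.0808)=-1.3207;  ψ=arccos(0.3311)=1.2334;  θ1=γ+ψ≈-0.0873
φ2=120.0° → target in arm frame (0.0745, -0.0998)
  A=0.0555, B=-0.3163, C=(l²−L²−A²−y'²−z²)/(2L)=0.1355
  θ2 = atan2(B,A) + arccos(C/0.3211) = -0.2617
arm 3 (φ=240.0°): x'=-0.1237, y'=-0.0146
  e−x'=0.2537;  (l²−L²−(e−x')²−y'²−z²)/2L = -0.0792
  √(A²+B²)=0.4055;  θ3 = -0.8948+1.7674 ≈ 0.8726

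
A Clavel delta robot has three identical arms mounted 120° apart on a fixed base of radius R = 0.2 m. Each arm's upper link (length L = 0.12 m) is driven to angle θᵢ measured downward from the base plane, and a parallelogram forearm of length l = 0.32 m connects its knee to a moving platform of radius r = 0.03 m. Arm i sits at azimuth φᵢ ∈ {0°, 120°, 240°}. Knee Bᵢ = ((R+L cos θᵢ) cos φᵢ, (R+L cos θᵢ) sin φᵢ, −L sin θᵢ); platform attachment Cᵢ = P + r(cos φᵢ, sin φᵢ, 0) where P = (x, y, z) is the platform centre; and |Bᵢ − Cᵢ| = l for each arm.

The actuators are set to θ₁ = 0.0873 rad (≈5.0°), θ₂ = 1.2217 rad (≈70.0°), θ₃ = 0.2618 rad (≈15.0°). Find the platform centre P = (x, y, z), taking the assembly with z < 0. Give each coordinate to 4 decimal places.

(0.0546, -0.0750, -0.2143)

arm 1 at φ=0.0°: ρ1 = 0.2895;  O1 = (0.2895, 0.0000, -0.0105)
O2 = (0.2110·cos120.0°, 0.2110·sin120.0°, -0.1128) = (-0.1055, 0.1828, -0.1128)
arm 3 at φ=240.0°: ρ3 = 0.2859;  O3 = (-0.1430, -0.2476, -0.0311)
|O₂|²−|O₁|² = -0.0267;  |O₃|²−|O₁|² = -0.0012
plane₁₂: -0.7901x+0.3655y+-0.2046z = -0.0267
Cramer: x(z) = 0.0193-0.1645z;  y(z) = -0.0313+0.2041z
into |P−O₁|² = l²: 1.0687z² + 0.0971z + -0.0283 = 0;  Δ = 0.1304;  z = -0.2143 or 0.1235 → z<0 root = -0.2143
x = 0.0546, y = -0.0750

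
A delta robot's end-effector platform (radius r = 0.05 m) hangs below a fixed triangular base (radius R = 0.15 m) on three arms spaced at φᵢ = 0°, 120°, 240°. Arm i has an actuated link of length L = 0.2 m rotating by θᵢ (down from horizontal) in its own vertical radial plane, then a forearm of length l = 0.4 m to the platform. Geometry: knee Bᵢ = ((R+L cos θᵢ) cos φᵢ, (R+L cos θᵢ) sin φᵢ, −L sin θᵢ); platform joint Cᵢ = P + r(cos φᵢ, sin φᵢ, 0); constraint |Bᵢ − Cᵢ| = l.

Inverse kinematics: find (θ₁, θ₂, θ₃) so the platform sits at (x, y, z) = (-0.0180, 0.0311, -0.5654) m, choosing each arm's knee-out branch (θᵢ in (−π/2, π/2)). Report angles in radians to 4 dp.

θ₁ = 1.3967, θ₂ = 1.2220, θ₃ = 1.3965

arm 1 (φ=0.0°): x'=-0.0180, y'=0.0311
  A=0.1180, B=-0.5654, C=(l²−L²−A²−y'²−z²)/(2L)=-0.5364
  θ1 = atan2(B,A) + arccos(C/0.5776) = 1.3967
φ2=120.0° → target in arm frame (0.0359, 0.0000)
  A=0.0641, B=-0.5654, C=(l²−L²−A²−y'²−z²)/(2L)=-0.5095
  √(A²+B²)=0.5690;  θ2 = -1.4580+2.6799 ≈ 1.2220
rotate P by −φ3: (-0.0179, -0.0311, -0.5654)
  A cos θ + B sin θ = C:  0.1179·cos θ + -0.5654·sin θ = -0.5364
  γ=atan2(-0.5654,0.1179)=-1.3652;  ψ=arccos(-0.9287)=2.7617;  θ3=γ+ψ≈1.3965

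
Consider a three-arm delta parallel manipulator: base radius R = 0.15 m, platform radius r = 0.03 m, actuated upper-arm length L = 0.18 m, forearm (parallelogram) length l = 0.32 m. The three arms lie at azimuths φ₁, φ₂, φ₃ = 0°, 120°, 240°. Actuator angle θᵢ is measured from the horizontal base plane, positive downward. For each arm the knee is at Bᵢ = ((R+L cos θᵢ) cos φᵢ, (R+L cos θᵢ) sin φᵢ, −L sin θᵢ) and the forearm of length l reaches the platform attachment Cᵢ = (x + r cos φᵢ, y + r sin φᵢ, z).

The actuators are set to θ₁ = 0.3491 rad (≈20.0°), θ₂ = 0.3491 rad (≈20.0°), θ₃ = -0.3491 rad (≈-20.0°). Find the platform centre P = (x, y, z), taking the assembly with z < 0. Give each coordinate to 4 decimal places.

(-0.0196, -0.0340, -0.1384)

O1 = (0.2891·cos0.0°, 0.2891·sin0.0°, -0.0616) = (0.2891, 0.0000, -0.0616)
arm 2 at φ=120.0°: ρ2 = 0.2891;  O2 = (-0.1446, 0.2504, -0.0616)
φ3=240.0°: virtual centre (-0.1446, -0.2504, 0.0616), radius l
subtract pairs → two planes through P
plane₁₂: -0.8674x+0.5008y+0.0000z = 0.0000
det = 0.8688;  x = 0.0000+0.1420z,  y = 0.0000+0.2459z
quadratic in z: (1.0806)z²+(0.0410)z+(-0.0150)=0, √Δ=0.2580 → z ∈ {-0.1384, 0.1004}; z = -0.1384 (taking z<0)
x = -0.0196, y = -0.0340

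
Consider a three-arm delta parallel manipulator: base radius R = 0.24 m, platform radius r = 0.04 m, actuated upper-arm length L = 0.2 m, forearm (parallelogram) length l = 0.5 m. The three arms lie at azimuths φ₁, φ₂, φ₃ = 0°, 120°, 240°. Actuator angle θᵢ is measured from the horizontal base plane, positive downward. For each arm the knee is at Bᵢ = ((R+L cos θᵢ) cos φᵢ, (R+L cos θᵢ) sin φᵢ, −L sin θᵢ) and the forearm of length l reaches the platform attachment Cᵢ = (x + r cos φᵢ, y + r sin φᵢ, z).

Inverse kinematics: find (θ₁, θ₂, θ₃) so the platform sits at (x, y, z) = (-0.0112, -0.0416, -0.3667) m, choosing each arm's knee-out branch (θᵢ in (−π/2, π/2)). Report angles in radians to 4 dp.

θ₁ = 0.3492, θ₂ = 0.4366, θ₃ = 0.0873

φ1=0.0° → target in arm frame (-0.0112, -0.0416)
  A cos θ + B sin θ = C:  0.2112·cos θ + -0.3667·sin θ = 0.0730
  γ=atan2(-0.3667,0.2112)=-1.0483;  ψ=arccos(0.1725)=1.3975;  θ1=γ+ψ≈0.3492
φ2=120.0° → target in arm frame (-0.0304, 0.0305)
  A=0.2304, B=-0.3667, C=(l²−L²−A²−y'²−z²)/(2L)=0.0538
  θ2 = atan2(B,A) + arccos(C/0.4331) = 0.4366
rotate P by −φ3: (0.0416, 0.0111, -0.3667)
  e−x'=0.1584;  (l²−L²−(e−x')²−y'²−z²)/2L = 0.1258
  θ3 = atan2(B,A) + arccos(C/0.3994) = 0.0873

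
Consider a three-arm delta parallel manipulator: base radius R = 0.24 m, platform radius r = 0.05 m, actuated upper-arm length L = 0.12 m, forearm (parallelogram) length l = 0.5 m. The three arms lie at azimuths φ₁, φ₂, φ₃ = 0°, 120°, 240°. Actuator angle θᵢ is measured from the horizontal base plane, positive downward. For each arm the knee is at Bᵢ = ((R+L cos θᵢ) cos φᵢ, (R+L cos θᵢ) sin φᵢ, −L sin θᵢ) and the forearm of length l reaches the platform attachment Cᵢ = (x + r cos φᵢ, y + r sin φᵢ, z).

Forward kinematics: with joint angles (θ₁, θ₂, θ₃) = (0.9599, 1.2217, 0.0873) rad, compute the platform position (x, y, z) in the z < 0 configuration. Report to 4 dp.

(-0.0385, -0.1330, -0.4776)

arm 1 at φ=0.0°: e+L cos θ1 = 0.2588;  S1 = (0.2588, 0.0000, -0.0983)
arm 2 at φ=120.0°: e+L cos θ2 = 0.2310;  S2 = (-0.1155, 0.2001, -0.1128)
arm 3 at φ=240.0°: e+L cos θ3 = 0.3095;  S3 = (-0.1548, -0.2681, -0.0105)
|S₂|²−|S₁|² = -0.0106;  |S₃|²−|S₁|² = 0.0193
plane₁₂: -0.7487x+0.4002y+-0.0289z = -0.0106
Cramer: x(z) = -0.0028+0.0748z;  y(z) = -0.0316+0.2122z
quadratic in z: (1.0506)z²+(0.1440)z+(-0.1709)=0, √Δ=0.8596 → z ∈ {-0.4776, 0.3405}; z = -0.4776 (taking z<0)
x = -0.0385, y = -0.1330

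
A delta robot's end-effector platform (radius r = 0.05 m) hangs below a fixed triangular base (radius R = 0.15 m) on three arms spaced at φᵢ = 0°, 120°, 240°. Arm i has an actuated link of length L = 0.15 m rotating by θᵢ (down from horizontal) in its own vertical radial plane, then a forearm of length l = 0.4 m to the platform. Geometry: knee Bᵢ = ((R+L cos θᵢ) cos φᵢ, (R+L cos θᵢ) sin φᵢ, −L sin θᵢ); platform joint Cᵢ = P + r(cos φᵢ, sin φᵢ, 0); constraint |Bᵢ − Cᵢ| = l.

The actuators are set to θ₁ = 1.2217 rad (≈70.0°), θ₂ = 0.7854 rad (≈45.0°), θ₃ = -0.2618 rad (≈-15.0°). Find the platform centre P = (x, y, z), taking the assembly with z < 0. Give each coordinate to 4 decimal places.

O1 = (0.1513·cos0.0°, 0.1513·sin0.0°, -0.1410) = (0.1513, 0.0000, -0.1410)
φ2=120.0°: virtual centre (-0.1030, 0.1785, -0.1061), radius l
φ3=240.0°: virtual centre (-0.1224, -0.2121, 0.0388), radius l
|O₂|²−|O₁|² = 0.0110;  |O₃|²−|O₁|² = 0.0187
linear system: -0.5087x+0.3569y = 0.0110−0.0698z; -0.5475x+-0.4242y = 0.0187−0.3596z
Cramer: x(z) = -0.0275+0.3841z;  y(z) = -0.0086+0.3519z
into |P−O₁|² = l²: 1.2714z² + 0.1385z + -0.1081 = 0;  Δ = 0.5688;  z = -0.3511 or 0.2421 → z<0 root = -0.3511
x = -0.1624, y = -0.1321

(-0.1624, -0.1321, -0.3511)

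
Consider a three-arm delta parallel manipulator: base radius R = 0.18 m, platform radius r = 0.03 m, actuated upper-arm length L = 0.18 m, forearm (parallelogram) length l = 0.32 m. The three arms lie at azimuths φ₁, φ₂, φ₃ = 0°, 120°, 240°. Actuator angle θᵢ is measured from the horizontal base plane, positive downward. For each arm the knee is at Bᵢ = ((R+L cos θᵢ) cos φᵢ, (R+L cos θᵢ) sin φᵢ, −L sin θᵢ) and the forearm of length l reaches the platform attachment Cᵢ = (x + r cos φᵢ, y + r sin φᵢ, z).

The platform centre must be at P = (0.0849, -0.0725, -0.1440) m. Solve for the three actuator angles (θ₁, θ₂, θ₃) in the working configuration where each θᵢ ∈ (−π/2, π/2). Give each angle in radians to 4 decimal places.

θ₁ = -0.3495, θ₂ = 1.2216, θ₃ = 0.4363

rotate P by −φ1: (0.0849, -0.0725, -0.1440)
  A cos θ + B sin θ = C:  0.0651·cos θ + -0.1440·sin θ = 0.1105
  θ1 = atan2(B,A) + arccos(C/0.1580) = -0.3495
arm 2 (φ=120.0°): x'=-0.1052, y'=-0.0373
  A cos θ + B sin θ = C:  0.2552·cos θ + -0.1440·sin θ = -0.0480
  θ2 = atan2(B,A) + arccos(C/0.2931) = 1.2216
rotate P by −φ3: (0.0203, 0.1098, -0.1440)
  A cos θ + B sin θ = C:  0.1297·cos θ + -0.1440·sin θ = 0.0567
  √(A²+B²)=0.1938;  θ3 = -0.8377+1.2740 ≈ 0.4363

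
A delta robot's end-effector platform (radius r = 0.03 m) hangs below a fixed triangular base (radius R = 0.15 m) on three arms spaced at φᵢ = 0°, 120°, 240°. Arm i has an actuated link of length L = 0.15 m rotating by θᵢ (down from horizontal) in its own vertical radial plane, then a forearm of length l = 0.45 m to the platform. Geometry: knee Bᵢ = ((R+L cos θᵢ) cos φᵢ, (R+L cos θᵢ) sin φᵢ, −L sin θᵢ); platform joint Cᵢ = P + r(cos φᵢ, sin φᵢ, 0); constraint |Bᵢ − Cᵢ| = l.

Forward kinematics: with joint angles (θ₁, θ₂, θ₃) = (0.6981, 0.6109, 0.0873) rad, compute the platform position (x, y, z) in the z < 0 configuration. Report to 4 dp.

φ1=0.0°: virtual centre (0.2349, 0.0000, -0.0964), radius l
arm 2 at φ=120.0°: (R−r)+L cos θ2 = 0.2429;  O2 = (-0.1214, 0.2103, -0.0860)
O3 = (0.2694·cos240.0°, 0.2694·sin240.0°, -0.0131) = (-0.1347, -0.2333, -0.0131)
subtract pairs → two planes through P
linear system: -0.7127x+0.4207y = 0.0019−0.0207z; -0.7392x+-0.4667y = 0.0083−0.1667z
det = 0.6436;  x = -0.0068+0.1240z,  y = -0.0070+0.1607z
quadratic in z: (1.0412)z²+(0.1306)z+(-0.1347)=0, √Δ=0.7604 → z ∈ {-0.4279, 0.3024}; z = -0.4279 (taking z<0)
x = -0.0599, y = -0.0758

(-0.0599, -0.0758, -0.4279)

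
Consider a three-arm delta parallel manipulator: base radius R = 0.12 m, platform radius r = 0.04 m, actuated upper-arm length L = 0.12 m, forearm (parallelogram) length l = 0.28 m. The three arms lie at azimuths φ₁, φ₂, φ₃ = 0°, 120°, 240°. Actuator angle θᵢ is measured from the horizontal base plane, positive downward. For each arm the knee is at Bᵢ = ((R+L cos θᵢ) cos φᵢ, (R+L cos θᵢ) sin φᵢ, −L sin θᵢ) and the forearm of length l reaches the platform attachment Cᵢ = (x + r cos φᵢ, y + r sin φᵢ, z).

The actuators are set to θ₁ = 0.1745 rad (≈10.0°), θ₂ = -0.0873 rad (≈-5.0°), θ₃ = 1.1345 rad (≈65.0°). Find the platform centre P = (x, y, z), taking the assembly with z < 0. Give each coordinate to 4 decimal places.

φ1=0.0°: virtual centre (0.1982, 0.0000, -0.0208), radius l
S2 = (0.1995·cos120.0°, 0.1995·sin120.0°, 0.0105) = (-0.0998, 0.1728, 0.0105)
φ3=240.0°: virtual centre (-0.0654, -0.1132, -0.1088), radius l
eliminate P² terms by subtracting sphere 1 from 2 and 3
plane₁₂: -0.5959x+0.3456y+0.0626z = 0.0002
Cramer: x(z) = 0.0116-0.1470z;  y(z) = 0.0207-0.4345z
sphere 1 gives Az²+Bz+C=0 with A=1.2104, B=0.0786, C=-0.0427;  B²−4AC=0.2131;  roots -0.2231, 0.1582;  negative root z = -0.2231
x = 0.0444, y = 0.1176

(0.0444, 0.1176, -0.2231)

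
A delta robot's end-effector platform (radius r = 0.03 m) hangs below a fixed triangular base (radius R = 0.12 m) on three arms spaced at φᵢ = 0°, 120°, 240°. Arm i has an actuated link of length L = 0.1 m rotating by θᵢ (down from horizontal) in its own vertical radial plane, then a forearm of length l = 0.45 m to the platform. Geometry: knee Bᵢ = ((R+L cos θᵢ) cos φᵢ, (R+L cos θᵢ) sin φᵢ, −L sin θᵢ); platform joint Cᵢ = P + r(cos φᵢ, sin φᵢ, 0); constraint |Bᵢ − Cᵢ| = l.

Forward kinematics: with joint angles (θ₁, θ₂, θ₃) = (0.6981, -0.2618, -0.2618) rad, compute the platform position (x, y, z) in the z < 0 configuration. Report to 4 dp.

φ1=0.0°: virtual centre (0.1666, 0.0000, -0.0643), radius l
arm 2 at φ=120.0°: ρ2 = 0.1866;  centre 2 = (-0.0933, 0.1616, 0.0259)
centre 3 = (0.1866·cos240.0°, 0.1866·sin240.0°, 0.0259) = (-0.0933, -0.1616, 0.0259)
|centre ₂|²−|centre ₁|² = 0.0036;  |centre ₃|²−|centre ₁|² = 0.0036
[-0.5198 0.3232 0.1803]·P = 0.0036;  [-0.5198 -0.3232 0.1803]·P = 0.0036
det = 0.3360;  x = -0.0069+0.3469z,  y = 0.0000+0.0000z
quadratic in z: (1.1203)z²+(0.0082)z+(-0.1683)=0, √Δ=0.8684 → z ∈ {-0.3912, 0.3839}; z = -0.3912 (taking z<0)
x = -0.1426, y = 0.0000

(-0.1426, 0.0000, -0.3912)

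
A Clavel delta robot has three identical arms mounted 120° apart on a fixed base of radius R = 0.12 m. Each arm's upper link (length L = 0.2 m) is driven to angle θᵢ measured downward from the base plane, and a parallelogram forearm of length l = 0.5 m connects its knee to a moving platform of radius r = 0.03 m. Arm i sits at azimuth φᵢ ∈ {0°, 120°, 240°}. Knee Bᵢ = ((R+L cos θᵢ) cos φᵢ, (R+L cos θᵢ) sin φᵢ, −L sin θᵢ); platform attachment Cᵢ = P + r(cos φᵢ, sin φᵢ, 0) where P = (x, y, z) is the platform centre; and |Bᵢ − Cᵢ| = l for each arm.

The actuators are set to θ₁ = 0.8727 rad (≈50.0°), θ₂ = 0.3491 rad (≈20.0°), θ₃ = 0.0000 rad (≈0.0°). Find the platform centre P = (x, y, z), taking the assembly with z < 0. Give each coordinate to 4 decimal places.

(-0.1683, -0.0646, -0.4633)

φ1=0.0°: virtual centre (0.2186, 0.0000, -0.1532), radius l
arm 2 at φ=120.0°: e+L cos θ2 = 0.2779;  centre 2 = (-0.1390, 0.2407, -0.0684)
arm 3 at φ=240.0°: e+L cos θ3 = 0.2900;  centre 3 = (-0.1450, -0.2511, 0.0000)
subtract pairs → two planes through P
[-0.7150 0.4814 0.1696]·P = 0.0107;  [-0.7271 -0.5023 0.3064]·P = 0.0129
Cramer: x(z) = -0.0163+0.3281z;  y(z) = -0.0020+0.1351z
into |P−centre ₁|² = l²: 1.1259z² + 0.1518z + -0.1714 = 0;  Δ = 0.7948;  z = -0.4633 or 0.3285 → z<0 root = -0.4633
x = -0.1683, y = -0.0646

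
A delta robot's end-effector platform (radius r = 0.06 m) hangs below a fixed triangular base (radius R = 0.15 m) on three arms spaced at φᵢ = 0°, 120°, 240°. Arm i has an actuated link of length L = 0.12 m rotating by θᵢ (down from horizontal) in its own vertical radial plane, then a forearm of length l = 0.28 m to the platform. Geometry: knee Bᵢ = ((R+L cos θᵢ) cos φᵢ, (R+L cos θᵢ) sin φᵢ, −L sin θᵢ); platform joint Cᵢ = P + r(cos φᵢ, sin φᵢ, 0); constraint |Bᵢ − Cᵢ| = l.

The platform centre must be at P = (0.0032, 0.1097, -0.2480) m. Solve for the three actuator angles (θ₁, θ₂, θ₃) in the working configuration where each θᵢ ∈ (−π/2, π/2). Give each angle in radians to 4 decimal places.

θ₁ = 0.6108, θ₂ = 0.0003, θ₃ = 1.1348

arm 1 (φ=0.0°): x'=0.0032, y'=0.1097
  A cos θ + B sin θ = C:  0.0868·cos θ + -0.2480·sin θ = -0.0711
  θ1 = atan2(B,A) + arccos(C/0.2628) = 0.6108
rotate P by −φ2: (0.0934, -0.0576, -0.2480)
  e−x'=-0.0034;  (l²−L²−(e−x')²−y'²−z²)/2L = -0.0035
  θ2 = atan2(B,A) + arccos(C/0.2480) = 0.0003
rotate P by −φ3: (-0.0966, -0.0521, -0.2480)
  A=0.1866, B=-0.2480, C=(l²−L²−A²−y'²−z²)/(2L)=-0.1460
  θ3 = atan2(B,A) + arccos(C/0.3104) = 1.1348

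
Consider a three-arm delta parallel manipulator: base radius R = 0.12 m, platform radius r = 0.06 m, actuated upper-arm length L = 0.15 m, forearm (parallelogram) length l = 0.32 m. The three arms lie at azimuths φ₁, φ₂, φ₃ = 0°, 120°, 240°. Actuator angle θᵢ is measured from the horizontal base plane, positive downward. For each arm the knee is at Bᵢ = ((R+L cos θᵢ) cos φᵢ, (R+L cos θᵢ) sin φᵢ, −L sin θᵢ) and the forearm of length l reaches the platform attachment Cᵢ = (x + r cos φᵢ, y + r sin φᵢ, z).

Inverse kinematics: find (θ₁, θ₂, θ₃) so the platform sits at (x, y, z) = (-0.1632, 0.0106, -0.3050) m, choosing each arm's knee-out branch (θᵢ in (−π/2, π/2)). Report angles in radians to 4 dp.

arm 1 (φ=0.0°): x'=-0.1632, y'=0.0106
  A=0.2232, B=-0.3050, C=(l²−L²−A²−y'²−z²)/(2L)=-0.2102
  θ1 = atan2(B,A) + arccos(C/0.3779) = 1.2215
arm 2 (φ=120.0°): x'=0.0908, y'=0.1360
  A cos θ + B sin θ = C:  -0.0308·cos θ + -0.3050·sin θ = -0.1086
  γ=atan2(-0.3050,-0.0308)=-1.6714;  ψ=arccos(-0.3542)=1.9329;  θ2=γ+ψ≈0.2615
φ3=240.0° → target in arm frame (0.0724, -0.1466)
  A=-0.0124, B=-0.3050, C=(l²−L²−A²−y'²−z²)/(2L)=-0.1159
  θ3 = atan2(B,A) + arccos(C/0.3053) = 0.3489

θ₁ = 1.2215, θ₂ = 0.2615, θ₃ = 0.3489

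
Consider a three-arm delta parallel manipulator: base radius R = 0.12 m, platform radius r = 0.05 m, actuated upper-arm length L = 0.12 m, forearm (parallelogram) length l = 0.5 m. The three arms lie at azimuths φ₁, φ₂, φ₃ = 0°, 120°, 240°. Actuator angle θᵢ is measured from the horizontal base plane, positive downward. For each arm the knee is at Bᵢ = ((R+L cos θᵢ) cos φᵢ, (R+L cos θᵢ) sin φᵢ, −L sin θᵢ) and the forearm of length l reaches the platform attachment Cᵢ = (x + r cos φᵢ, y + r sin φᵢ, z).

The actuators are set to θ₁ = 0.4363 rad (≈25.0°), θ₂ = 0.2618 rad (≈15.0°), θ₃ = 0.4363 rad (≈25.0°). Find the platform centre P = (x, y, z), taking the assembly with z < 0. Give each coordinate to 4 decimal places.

(-0.0191, 0.0330, -0.5087)

O1 = (0.1788·cos0.0°, 0.1788·sin0.0°, -0.0507) = (0.1788, 0.0000, -0.0507)
O2 = (0.1859·cos120.0°, 0.1859·sin120.0°, -0.0311) = (-0.0930, 0.1610, -0.0311)
O3 = (0.1788·cos240.0°, 0.1788·sin240.0°, -0.0507) = (-0.0894, -0.1548, -0.0507)
subtract pairs → two planes through P
plane₁₂: -0.5434x+0.3220y+0.0393z = 0.0010
Cramer: x(z) = -0.0009+0.0357z;  y(z) = 0.0016-0.0618z
sphere 1 gives Az²+Bz+C=0 with A=1.0051, B=0.0884, C=-0.2151;  B²−4AC=0.8728;  roots -0.5087, 0.4208;  negative root z = -0.5087
x = -0.0191, y = 0.0330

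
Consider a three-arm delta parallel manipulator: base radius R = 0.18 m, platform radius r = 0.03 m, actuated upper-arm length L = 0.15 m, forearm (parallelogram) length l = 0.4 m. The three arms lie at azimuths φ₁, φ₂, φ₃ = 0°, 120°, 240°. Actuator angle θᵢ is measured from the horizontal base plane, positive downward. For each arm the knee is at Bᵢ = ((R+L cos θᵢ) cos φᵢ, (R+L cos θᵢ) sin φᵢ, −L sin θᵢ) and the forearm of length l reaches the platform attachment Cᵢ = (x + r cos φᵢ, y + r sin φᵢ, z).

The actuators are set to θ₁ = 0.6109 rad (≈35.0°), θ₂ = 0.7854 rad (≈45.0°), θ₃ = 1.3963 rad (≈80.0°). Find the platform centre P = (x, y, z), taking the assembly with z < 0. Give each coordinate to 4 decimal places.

(0.0757, 0.0872, -0.4229)

arm 1 at φ=0.0°: (R−r)+L cos θ1 = 0.2729;  S1 = (0.2729, 0.0000, -0.0860)
φ2=120.0°: virtual centre (-0.1280, 0.2218, -0.1061), radius l
S3 = (0.1760·cos240.0°, 0.1760·sin240.0°, -0.1477) = (-0.0880, -0.1525, -0.1477)
eliminate P² terms by subtracting sphere 1 from 2 and 3
[-0.8018 0.4435 -0.0401]·P = -0.0050;  [-0.7218 -0.3049 -0.1234]·P = -0.0290
Cramer: x(z) = 0.0255-0.1185z;  y(z) = 0.0348-0.1240z
sphere 1 gives Az²+Bz+C=0 with A=1.0294, B=0.2221, C=-0.0902;  B²−4AC=0.4208;  roots -0.4229, 0.2072;  negative root z = -0.4229
x = 0.0757, y = 0.0872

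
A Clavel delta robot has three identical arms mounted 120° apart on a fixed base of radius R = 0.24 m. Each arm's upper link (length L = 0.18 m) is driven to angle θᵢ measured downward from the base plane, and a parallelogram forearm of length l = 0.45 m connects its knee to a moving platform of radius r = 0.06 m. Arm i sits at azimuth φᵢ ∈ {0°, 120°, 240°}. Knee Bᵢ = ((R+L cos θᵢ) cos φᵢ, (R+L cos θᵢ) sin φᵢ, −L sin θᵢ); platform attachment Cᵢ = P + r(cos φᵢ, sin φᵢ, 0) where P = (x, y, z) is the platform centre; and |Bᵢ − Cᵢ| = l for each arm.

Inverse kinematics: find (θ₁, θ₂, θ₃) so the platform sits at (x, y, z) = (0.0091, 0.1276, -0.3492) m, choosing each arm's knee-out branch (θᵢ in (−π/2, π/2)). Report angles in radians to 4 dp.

θ₁ = 0.4361, θ₂ = -0.0875, θ₃ = 0.9598

φ1=0.0° → target in arm frame (0.0091, 0.1276)
  e−x'=0.1709;  (l²−L²−(e−x')²−y'²−z²)/2L = 0.0074
  √(A²+B²)=0.3888;  θ1 = -1.1157+1.5517 ≈ 0.4361
rotate P by −φ2: (0.1060, -0.0717, -0.3492)
  A=0.0740, B=-0.3492, C=(l²−L²−A²−y'²−z²)/(2L)=0.1043
  γ=atan2(-0.3492,0.0740)=-1.3618;  ψ=arccos(0.2921)=1.2744;  θ2=γ+ψ≈-0.0875
arm 3 (φ=240.0°): x'=-0.1151, y'=-0.0559
  A cos θ + B sin θ = C:  0.2951·cos θ + -0.3492·sin θ = -0.1167
  γ=atan2(-0.3492,0.2951)=-0.8692;  ψ=arccos(-0.2553)=1.8290;  θ3=γ+ψ≈0.9598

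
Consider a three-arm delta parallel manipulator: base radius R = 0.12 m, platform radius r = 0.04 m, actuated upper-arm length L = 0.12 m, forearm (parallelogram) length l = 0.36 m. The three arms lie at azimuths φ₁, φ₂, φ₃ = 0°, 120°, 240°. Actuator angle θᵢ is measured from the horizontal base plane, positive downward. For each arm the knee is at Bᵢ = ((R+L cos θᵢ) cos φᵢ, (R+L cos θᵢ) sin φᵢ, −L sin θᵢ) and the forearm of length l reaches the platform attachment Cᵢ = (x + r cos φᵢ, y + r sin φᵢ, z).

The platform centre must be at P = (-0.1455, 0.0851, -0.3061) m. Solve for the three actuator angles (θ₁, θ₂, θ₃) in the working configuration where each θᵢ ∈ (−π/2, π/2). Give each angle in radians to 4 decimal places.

θ₁ = 1.0475, θ₂ = -0.3488, θ₃ = 0.4366

arm 1 (φ=0.0°): x'=-0.1455, y'=0.0851
  A cos θ + B sin θ = C:  0.2255·cos θ + -0.3061·sin θ = -0.1525
  θ1 = atan2(B,A) + arccos(C/0.3802) = 1.0475
arm 2 (φ=120.0°): x'=0.1464, y'=0.0835
  e−x'=-0.0664;  (l²−L²−(e−x')²−y'²−z²)/2L = 0.0422
  θ2 = atan2(B,A) + arccos(C/0.3132) = -0.3488
arm 3 (φ=240.0°): x'=-0.0009, y'=-0.1686
  A cos θ + B sin θ = C:  0.0809·cos θ + -0.3061·sin θ = -0.0561
  γ=atan2(-0.3061,0.0809)=-1.3123;  ψ=arccos(-0.1771)=1.7489;  θ3=γ+ψ≈0.4366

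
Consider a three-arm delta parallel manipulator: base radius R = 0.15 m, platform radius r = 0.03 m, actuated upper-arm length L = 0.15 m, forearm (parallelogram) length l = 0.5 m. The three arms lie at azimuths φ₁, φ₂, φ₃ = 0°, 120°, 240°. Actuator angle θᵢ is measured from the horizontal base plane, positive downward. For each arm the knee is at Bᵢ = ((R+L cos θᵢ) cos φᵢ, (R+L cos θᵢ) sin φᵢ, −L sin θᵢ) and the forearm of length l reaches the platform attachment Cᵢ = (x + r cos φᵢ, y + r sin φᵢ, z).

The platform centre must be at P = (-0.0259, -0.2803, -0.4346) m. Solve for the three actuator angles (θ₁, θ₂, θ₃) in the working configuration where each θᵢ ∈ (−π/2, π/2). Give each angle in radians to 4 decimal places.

φ1=0.0° → target in arm frame (-0.0259, -0.2803)
  A cos θ + B sin θ = C:  0.1459·cos θ + -0.4346·sin θ = -0.2041
  √(A²+B²)=0.4584;  θ1 = -1.2469+2.0322 ≈ 0.7853
φ2=120.0° → target in arm frame (-0.2298, 0.1626)
  A=0.3498, B=-0.4346, C=(l²−L²−A²−y'²−z²)/(2L)=-0.3672
  γ=atan2(-0.4346,0.3498)=-0.8931;  ψ=arccos(-0.6582)=2.2893;  θ2=γ+ψ≈1.3962
rotate P by −φ3: (0.2557, 0.1177, -0.4346)
  A=-0.1357, B=-0.4346, C=(l²−L²−A²−y'²−z²)/(2L)=0.0212
  √(A²+B²)=0.4553;  θ3 = -1.8734+1.5243 ≈ -0.3492

θ₁ = 0.7853, θ₂ = 1.3962, θ₃ = -0.3492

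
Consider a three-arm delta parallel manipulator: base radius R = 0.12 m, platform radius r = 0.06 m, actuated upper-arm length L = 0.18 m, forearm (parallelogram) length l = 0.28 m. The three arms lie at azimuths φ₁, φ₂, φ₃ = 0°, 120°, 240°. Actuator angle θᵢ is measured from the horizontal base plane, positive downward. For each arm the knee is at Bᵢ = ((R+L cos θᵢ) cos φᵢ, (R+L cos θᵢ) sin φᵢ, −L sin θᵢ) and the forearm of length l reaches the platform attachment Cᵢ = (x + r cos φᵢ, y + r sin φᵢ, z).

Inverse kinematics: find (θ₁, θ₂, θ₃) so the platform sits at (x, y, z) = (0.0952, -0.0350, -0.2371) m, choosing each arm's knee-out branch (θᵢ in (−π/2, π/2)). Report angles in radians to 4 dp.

φ1=0.0° → target in arm frame (0.0952, -0.0350)
  e−x'=-0.0352;  (l²−L²−(e−x')²−y'²−z²)/2L = -0.0352
  √(A²+B²)=0.2397;  θ1 = -1.7182+1.7183 ≈ 0.0001
φ2=120.0° → target in arm frame (-0.0779, -0.0649)
  A=0.1379, B=-0.2371, C=(l²−L²−A²−y'²−z²)/(2L)=-0.0929
  γ=atan2(-0.2371,0.1379)=-1.0440;  ψ=arccos(-0.3388)=1.9164;  θ2=γ+ψ≈0.8725
φ3=240.0° → target in arm frame (-0.0173, 0.0999)
  A=0.0773, B=-0.2371, C=(l²−L²−A²−y'²−z²)/(2L)=-0.0727
  θ3 = atan2(B,A) + arccos(C/0.2494) = 0.6110

θ₁ = 0.0001, θ₂ = 0.8725, θ₃ = 0.6110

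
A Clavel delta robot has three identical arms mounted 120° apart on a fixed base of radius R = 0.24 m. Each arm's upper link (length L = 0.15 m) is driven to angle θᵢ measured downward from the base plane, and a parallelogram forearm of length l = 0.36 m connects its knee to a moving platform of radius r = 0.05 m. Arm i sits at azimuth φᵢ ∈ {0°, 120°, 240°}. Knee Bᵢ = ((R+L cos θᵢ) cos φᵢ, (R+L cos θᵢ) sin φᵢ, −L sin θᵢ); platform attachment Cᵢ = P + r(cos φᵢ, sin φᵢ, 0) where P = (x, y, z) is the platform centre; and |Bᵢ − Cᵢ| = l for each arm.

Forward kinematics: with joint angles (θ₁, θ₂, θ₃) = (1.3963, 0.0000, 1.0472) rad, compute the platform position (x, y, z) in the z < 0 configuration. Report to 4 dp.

φ1=0.0°: virtual centre (0.2160, 0.0000, -0.1477), radius l
centre 2 = (0.3400·cos120.0°, 0.3400·sin120.0°, 0.0000) = (-0.1700, 0.2944, 0.0000)
arm 3 at φ=240.0°: e+L cos θ3 = 0.2650;  centre 3 = (-0.1325, -0.2295, -0.1299)
eliminate P² terms by subtracting sphere 1 from 2 and 3
plane₁₂: -0.7721x+0.5889y+0.2954z = 0.0471
Cramer: x(z) = -0.0426+0.2047z;  y(z) = 0.0241-0.2333z
into |P−centre ₁|² = l²: 1.0963z² + 0.1783z + -0.0403 = 0;  Δ = 0.2085;  z = -0.2896 or 0.1270 → z<0 root = -0.2896
x = -0.1019, y = 0.0917

(-0.1019, 0.0917, -0.2896)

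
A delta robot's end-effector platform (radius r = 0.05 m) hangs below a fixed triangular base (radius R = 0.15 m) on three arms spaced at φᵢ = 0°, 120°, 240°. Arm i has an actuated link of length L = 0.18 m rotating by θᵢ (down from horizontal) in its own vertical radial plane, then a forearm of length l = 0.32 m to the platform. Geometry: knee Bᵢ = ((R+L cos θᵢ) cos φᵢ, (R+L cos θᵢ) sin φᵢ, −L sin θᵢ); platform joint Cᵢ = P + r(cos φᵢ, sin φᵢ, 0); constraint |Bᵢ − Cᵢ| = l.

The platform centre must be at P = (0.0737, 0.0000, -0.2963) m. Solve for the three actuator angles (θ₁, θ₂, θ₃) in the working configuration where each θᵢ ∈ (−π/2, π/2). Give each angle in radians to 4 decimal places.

θ₁ = 0.2620, θ₂ = 0.7855, θ₃ = 0.7855

arm 1 (φ=0.0°): x'=0.0737, y'=0.0000
  A=0.0263, B=-0.2963, C=(l²−L²−A²−y'²−z²)/(2L)=-0.0513
  √(A²+B²)=0.2975;  θ1 = -1.4823+1.7443 ≈ 0.2620
rotate P by −φ2: (-0.0368, -0.0638, -0.2963)
  A=0.1368, B=-0.2963, C=(l²−L²−A²−y'²−z²)/(2L)=-0.1128
  θ2 = atan2(B,A) + arccos(C/0.3264) = 0.7855
rotate P by −φ3: (-0.0369, 0.0638, -0.2963)
  A cos θ + B sin θ = C:  0.1369·cos θ + -0.2963·sin θ = -0.1128
  θ3 = atan2(B,A) + arccos(C/0.3264) = 0.7855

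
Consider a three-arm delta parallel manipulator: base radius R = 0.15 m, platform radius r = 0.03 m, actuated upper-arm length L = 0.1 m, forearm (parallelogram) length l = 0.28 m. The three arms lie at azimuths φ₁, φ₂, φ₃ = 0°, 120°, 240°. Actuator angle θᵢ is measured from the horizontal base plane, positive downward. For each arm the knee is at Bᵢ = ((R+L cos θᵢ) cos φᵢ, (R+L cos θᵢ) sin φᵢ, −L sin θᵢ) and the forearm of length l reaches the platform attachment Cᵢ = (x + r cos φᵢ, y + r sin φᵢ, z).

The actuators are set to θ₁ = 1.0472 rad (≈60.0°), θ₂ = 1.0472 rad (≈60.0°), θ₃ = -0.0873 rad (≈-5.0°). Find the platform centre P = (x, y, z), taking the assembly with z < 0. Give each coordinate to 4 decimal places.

(-0.0477, -0.0826, -0.2422)

O1 = (0.1700·cos0.0°, 0.1700·sin0.0°, -0.0866) = (0.1700, 0.0000, -0.0866)
O2 = (0.1700·cos120.0°, 0.1700·sin120.0°, -0.0866) = (-0.0850, 0.1472, -0.0866)
φ3=240.0°: virtual centre (-0.1098, -0.1902, 0.0087), radius l
subtract pairs → two planes through P
linear system: -0.5100x+0.2944y = 0.0000−0.0000z; -0.5596x+-0.3804y = 0.0119−0.1906z
det = 0.3588;  x = -0.0098+0.1565z,  y = -0.0169+0.2710z
quadratic in z: (1.0979)z²+(0.1078)z+(-0.0383)=0, √Δ=0.4240 → z ∈ {-0.2422, 0.1440}; z = -0.2422 (taking z<0)
x = -0.0477, y = -0.0826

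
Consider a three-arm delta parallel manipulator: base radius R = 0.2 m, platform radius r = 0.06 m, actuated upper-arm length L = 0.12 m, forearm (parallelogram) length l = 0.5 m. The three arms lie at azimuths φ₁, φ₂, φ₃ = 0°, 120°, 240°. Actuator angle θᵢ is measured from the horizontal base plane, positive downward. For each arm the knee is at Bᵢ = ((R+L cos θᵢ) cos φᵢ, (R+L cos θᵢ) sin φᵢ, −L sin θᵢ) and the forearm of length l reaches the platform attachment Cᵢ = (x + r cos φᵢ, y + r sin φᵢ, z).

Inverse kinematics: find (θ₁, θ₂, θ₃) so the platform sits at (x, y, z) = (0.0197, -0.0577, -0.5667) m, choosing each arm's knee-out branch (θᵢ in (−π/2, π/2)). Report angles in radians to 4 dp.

θ₁ = 1.0472, θ₂ = 1.3963, θ₃ = 0.9596

rotate P by −φ1: (0.0197, -0.0577, -0.5667)
  e−x'=0.1203;  (l²−L²−(e−x')²−y'²−z²)/2L = -0.4306
  √(A²+B²)=0.5793;  θ1 = -1.3616+2.4088 ≈ 1.0472
arm 2 (φ=120.0°): x'=-0.0598, y'=0.0118
  A cos θ + B sin θ = C:  0.1998·cos θ + -0.5667·sin θ = -0.5234
  γ=atan2(-0.5667,0.1998)=-1.2318;  ψ=arccos(-0.8710)=2.6281;  θ2=γ+ψ≈1.3963
φ3=240.0° → target in arm frame (0.0401, 0.0459)
  e−x'=0.0999;  (l²−L²−(e−x')²−y'²−z²)/2L = -0.4068
  γ=atan2(-0.5667,0.0999)=-1.3963;  ψ=arccos(-0.7069)=2.3560;  θ3=γ+ψ≈0.9596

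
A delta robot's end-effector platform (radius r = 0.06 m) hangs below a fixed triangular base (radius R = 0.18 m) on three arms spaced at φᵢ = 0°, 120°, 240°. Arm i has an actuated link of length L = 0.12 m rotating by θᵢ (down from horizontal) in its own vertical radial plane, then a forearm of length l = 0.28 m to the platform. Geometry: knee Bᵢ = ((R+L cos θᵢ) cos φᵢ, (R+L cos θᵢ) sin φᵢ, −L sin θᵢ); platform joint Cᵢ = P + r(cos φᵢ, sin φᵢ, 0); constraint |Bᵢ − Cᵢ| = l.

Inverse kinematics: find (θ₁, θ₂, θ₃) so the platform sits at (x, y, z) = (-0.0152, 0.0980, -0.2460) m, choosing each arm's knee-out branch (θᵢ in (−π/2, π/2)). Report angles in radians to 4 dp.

φ1=0.0° → target in arm frame (-0.0152, 0.0980)
  e−x'=0.1352;  (l²−L²−(e−x')²−y'²−z²)/2L = -0.1017
  √(A²+B²)=0.2807;  θ1 = -1.0683+1.9414 ≈ 0.8731
arm 2 (φ=120.0°): x'=0.0925, y'=-0.0358
  A=0.0275, B=-0.2460, C=(l²−L²−A²−y'²−z²)/(2L)=0.0060
  γ=atan2(-0.2460,0.0275)=-1.4594;  ψ=arccos(0.0243)=1.5465;  θ2=γ+ψ≈0.0872
φ3=240.0° → target in arm frame (-0.0773, -0.0622)
  A=0.1973, B=-0.2460, C=(l²−L²−A²−y'²−z²)/(2L)=-0.1637
  γ=atan2(-0.2460,0.1973)=-0.8949;  ψ=arccos(-0.5192)=2.1168;  θ3=γ+ψ≈1.2219

θ₁ = 0.8731, θ₂ = 0.0872, θ₃ = 1.2219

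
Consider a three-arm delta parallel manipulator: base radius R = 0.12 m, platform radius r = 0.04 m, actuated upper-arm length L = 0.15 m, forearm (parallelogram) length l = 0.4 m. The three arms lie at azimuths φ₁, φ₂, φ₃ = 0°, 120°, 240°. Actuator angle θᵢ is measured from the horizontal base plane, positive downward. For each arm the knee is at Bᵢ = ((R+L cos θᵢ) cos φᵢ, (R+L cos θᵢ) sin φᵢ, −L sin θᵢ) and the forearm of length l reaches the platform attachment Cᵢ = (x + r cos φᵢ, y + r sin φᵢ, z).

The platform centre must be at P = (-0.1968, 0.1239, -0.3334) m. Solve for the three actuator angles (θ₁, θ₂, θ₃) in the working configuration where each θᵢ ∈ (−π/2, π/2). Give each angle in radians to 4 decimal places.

θ₁ = 1.2221, θ₂ = -0.3491, θ₃ = 0.6113

arm 1 (φ=0.0°): x'=-0.1968, y'=0.1239
  e−x'=0.2768;  (l²−L²−(e−x')²−y'²−z²)/2L = -0.2188
  √(A²+B²)=0.4333;  θ1 = -0.8779+2.1000 ≈ 1.2221
rotate P by −φ2: (0.2057, 0.1085, -0.3334)
  A cos θ + B sin θ = C:  -0.1257·cos θ + -0.3334·sin θ = -0.0041
  γ=atan2(-0.3334,-0.1257)=-1.9313;  ψ=arccos(-0.0115)=1.5823;  θ2=γ+ψ≈-0.3491
arm 3 (φ=240.0°): x'=-0.0089, y'=-0.2324
  A cos θ + B sin θ = C:  0.0889·cos θ + -0.3334·sin θ = -0.1185
  √(A²+B²)=0.3450;  θ3 = -1.3102+1.9215 ≈ 0.6113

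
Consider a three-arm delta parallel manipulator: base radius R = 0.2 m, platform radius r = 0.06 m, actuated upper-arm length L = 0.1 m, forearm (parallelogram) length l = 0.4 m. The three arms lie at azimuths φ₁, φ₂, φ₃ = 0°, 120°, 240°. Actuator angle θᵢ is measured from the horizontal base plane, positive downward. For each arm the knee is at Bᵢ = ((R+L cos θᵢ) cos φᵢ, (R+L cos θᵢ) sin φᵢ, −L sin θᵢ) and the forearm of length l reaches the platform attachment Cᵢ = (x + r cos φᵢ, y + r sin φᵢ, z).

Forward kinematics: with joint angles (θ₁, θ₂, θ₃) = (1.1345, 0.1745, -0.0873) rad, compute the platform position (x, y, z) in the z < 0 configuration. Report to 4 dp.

(-0.1252, -0.0220, -0.3456)

φ1=0.0°: virtual centre (0.1823, 0.0000, -0.0906), radius l
arm 2 at φ=120.0°: ρ2 = 0.2385;  O2 = (-0.1192, 0.2065, -0.0174)
φ3=240.0°: virtual centre (-0.1198, -0.2075, 0.0087), radius l
eliminate P² terms by subtracting sphere 1 from 2 and 3
linear system: -0.6030x+0.4131y = 0.0157−0.1465z; -0.6041x+-0.4150y = 0.0161−0.1987z
det = 0.4998;  x = -0.0263+0.2859z,  y = -0.0003+0.0626z
sphere 1 gives Az²+Bz+C=0 with A=1.0857, B=0.0619, C=-0.1083;  B²−4AC=0.4740;  roots -0.3456, 0.2886;  negative root z = -0.3456
x = -0.1252, y = -0.0220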